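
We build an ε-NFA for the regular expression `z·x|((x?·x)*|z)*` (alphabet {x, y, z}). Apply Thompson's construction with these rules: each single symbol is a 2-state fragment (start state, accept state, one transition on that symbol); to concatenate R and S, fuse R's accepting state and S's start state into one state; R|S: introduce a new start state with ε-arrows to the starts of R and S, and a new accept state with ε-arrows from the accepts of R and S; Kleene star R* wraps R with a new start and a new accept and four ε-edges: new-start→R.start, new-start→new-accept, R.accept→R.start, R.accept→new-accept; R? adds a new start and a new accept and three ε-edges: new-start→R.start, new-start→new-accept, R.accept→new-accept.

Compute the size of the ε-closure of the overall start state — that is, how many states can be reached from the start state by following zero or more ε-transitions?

13

Let C(F) = |ε-closure(F.start)| within fragment F, and note whether F accepts ε. Symbol fragments have C = 1 and do not accept ε. Then:
  z·x : same as the first factor's closure: |closure| = 1
  x? : |closure| = 1 (new start) + 1 (body) + 1 (new accept, via ε) = 3
  x?·x : the left operand accepts ε, so the closure extends into the next operand (the shared merged state is already counted); |closure| = 3 + (1−1) = 3
  (x?·x)* : |closure| = 1 (new start) + 3 (body) + 1 (new accept) = 5
  (x?·x)*|z : |closure| = 1 (new start) + (5 + 1) + 1 (new accept, since some branch ε-reaches its own accept) = 8
  ((x?·x)*|z)* : the star's fresh start ε-reaches both the body's start and the fresh accept: |closure| = 2 + 8 = 10
  z·x|((x?·x)*|z)* : new start ε-reaches every alternative's start; at least one alternative accepts ε, so the union's new accept is reached too: |closure| = 1 + 1 + 10 + 1 = 13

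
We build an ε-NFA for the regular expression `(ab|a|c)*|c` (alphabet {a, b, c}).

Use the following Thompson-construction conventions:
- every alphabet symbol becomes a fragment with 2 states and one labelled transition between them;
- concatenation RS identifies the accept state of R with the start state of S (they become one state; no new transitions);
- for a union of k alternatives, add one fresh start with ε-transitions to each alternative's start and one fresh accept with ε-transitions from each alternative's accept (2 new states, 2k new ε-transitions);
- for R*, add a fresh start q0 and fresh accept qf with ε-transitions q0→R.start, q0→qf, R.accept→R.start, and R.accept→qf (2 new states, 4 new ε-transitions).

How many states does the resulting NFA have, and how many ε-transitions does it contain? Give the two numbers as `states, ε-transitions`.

Bottom-up over the parse tree:
Each of the 5 symbol leaves contributes 2 states and 0 ε-transitions.
  ab → 3 states, 0 ε-transitions
  ab|a|c → 9 states, 6 ε-transitions
  (ab|a|c)* → 11 states, 10 ε-transitions
  (ab|a|c)*|c → 15 states, 14 ε-transitions

15, 14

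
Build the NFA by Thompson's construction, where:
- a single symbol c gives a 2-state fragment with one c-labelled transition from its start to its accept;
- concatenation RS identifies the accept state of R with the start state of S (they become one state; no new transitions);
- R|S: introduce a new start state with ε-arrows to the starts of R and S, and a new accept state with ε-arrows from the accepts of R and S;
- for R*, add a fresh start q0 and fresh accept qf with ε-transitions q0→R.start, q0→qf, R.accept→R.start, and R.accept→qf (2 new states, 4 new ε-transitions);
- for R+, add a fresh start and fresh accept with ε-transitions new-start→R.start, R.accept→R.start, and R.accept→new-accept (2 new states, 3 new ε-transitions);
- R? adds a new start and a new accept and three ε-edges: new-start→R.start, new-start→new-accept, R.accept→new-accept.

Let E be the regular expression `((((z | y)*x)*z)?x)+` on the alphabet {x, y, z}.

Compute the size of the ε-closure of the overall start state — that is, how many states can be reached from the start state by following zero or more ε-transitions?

Work bottom-up. For each fragment F, track |ε-closure(F.start)| and whether F's accept lies in that closure (i.e. whether F accepts ε). A single-symbol fragment has closure size 1 and does not accept ε.
  z | y : new start ε-reaches every alternative's start; none of them accept ε, so the new accept is not reached: |ε-closure| = 1 + 1 + 1 = 3
  (z | y)* : new start has ε-edges to the inner start and to the new accept, so |ε-closure| = 2 + 3 = 5
  (z | y)*x : |ε-closure| = 5 + (1−1) = 5 (closure spills across the concat boundary because the left factor accepts ε)
  ((z | y)*x)* : the star's fresh start ε-reaches both the body's start and the fresh accept: |ε-closure| = 2 + 5 = 7
  ((z | y)*x)*z : |ε-closure| = 7 + (1−1) = 7 (closure spills across the concat boundary because the left factor accepts ε)
  (((z | y)*x)*z)? : |ε-closure| = 1 (new start) + 7 (body) + 1 (new accept, via ε) = 9
  (((z | y)*x)*z)?x : the left operand accepts ε, so the closure extends into the next operand (the shared merged state is already counted); |ε-closure| = 9 + (1−1) = 9
  ((((z | y)*x)*z)?x)+ : new start ε-reaches only the body's start; the new accept needs a symbol first: |ε-closure| = 1 + 9 = 10

10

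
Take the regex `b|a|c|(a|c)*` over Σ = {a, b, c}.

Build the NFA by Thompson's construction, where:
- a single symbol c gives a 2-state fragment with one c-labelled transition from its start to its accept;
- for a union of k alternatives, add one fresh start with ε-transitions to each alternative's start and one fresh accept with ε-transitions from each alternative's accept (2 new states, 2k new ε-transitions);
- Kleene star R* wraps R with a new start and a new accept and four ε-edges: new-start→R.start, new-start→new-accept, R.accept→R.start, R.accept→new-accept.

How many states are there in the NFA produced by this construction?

16

Building bottom-up:
Each of the 5 symbol leaves contributes a 2-state fragment.
  a|c → 6 states
  (a|c)* → 8 states
  b|a|c|(a|c)* → 16 states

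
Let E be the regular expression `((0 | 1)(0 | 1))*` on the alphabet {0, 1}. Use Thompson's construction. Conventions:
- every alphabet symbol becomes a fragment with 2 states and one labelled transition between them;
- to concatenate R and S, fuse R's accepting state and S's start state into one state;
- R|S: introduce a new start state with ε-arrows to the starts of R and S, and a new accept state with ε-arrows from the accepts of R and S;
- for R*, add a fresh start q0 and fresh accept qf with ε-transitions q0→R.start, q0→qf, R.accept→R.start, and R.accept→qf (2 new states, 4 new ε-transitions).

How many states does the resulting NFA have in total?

13

Per subexpression:
Each of the 4 symbol leaves contributes a 2-state fragment.
  0 | 1 — 6 states
  0 | 1 — 6 states
  (0 | 1)(0 | 1) — 11 states
  ((0 | 1)(0 | 1))* — 13 states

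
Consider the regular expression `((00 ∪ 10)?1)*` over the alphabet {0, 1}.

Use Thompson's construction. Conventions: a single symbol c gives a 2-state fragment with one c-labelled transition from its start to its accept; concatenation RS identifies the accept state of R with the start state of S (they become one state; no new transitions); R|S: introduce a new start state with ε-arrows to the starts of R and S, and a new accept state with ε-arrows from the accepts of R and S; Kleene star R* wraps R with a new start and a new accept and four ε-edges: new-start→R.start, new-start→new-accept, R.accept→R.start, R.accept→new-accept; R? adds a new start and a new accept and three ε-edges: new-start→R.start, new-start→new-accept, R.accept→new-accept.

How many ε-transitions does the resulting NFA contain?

11

Recursing over subexpressions:
Each of the 5 symbol leaves contributes 0 ε-transitions.
  00 : 0 ε-transitions
  10 : 0 ε-transitions
  00 ∪ 10 : 4 ε-transitions
  (00 ∪ 10)? : 7 ε-transitions
  (00 ∪ 10)?1 : 7 ε-transitions
  ((00 ∪ 10)?1)* : 11 ε-transitions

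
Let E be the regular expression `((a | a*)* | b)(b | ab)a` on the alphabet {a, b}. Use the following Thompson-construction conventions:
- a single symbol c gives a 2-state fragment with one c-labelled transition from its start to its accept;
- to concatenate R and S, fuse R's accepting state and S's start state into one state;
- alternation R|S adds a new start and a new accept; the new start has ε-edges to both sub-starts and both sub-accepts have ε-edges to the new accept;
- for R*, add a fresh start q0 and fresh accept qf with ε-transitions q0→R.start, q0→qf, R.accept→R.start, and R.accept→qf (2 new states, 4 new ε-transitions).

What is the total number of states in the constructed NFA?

21

Building bottom-up:
Each of the 7 symbol leaves contributes a 2-state fragment.
  a* → 4 states
  a | a* → 8 states
  (a | a*)* → 10 states
  (a | a*)* | b → 14 states
  ab → 3 states
  b | ab → 7 states
  ((a | a*)* | b)(b | ab)a → 21 states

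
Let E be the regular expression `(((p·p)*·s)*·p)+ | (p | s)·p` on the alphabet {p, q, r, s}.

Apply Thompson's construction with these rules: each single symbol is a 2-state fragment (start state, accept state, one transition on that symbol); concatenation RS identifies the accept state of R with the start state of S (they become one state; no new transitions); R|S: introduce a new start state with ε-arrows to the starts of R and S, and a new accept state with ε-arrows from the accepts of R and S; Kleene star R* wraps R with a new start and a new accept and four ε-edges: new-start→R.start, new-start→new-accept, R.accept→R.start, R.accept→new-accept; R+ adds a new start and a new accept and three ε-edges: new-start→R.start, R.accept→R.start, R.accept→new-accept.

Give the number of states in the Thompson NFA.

Recursing over subexpressions:
Each of the 7 symbol leaves contributes a 2-state fragment.
  p·p = 3 states
  (p·p)* = 5 states
  (p·p)*·s = 6 states
  ((p·p)*·s)* = 8 states
  ((p·p)*·s)*·p = 9 states
  (((p·p)*·s)*·p)+ = 11 states
  p | s = 6 states
  (p | s)·p = 7 states
  (((p·p)*·s)*·p)+ | (p | s)·p = 20 states

20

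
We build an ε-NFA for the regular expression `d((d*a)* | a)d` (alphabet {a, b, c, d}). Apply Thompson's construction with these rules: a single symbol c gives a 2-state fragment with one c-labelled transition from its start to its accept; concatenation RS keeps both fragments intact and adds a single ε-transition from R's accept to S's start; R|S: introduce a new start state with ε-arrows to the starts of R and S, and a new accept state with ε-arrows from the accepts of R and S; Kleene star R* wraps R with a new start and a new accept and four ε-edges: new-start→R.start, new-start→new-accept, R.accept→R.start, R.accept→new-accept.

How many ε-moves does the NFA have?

15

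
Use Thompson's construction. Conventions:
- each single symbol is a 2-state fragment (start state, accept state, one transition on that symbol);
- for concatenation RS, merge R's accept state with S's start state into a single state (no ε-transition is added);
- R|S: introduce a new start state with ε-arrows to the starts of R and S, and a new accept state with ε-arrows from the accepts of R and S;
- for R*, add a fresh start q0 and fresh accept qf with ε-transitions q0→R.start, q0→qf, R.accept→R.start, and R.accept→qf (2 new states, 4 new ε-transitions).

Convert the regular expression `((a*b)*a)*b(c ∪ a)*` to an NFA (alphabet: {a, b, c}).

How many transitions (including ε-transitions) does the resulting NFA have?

26

Recursing over subexpressions:
Each of the 6 symbol leaves contributes 1 transition (1 symbol, 0 ε).
  a* → 5 transitions (1 symbol, 4 ε)
  a*b → 6 transitions (2 symbol, 4 ε)
  (a*b)* → 10 transitions (2 symbol, 8 ε)
  (a*b)*a → 11 transitions (3 symbol, 8 ε)
  ((a*b)*a)* → 15 transitions (3 symbol, 12 ε)
  c ∪ a → 6 transitions (2 symbol, 4 ε)
  (c ∪ a)* → 10 transitions (2 symbol, 8 ε)
  ((a*b)*a)*b(c ∪ a)* → 26 transitions (6 symbol, 20 ε)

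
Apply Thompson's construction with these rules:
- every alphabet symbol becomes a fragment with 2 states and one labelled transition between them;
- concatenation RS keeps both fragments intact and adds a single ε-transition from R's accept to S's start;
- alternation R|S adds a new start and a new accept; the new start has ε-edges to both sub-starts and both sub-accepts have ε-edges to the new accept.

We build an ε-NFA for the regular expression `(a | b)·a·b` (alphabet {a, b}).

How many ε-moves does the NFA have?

6

Building bottom-up:
Each of the 4 symbol leaves contributes 0 ε-transitions.
  a | b : 4 ε-transitions
  (a | b)·a·b : 6 ε-transitions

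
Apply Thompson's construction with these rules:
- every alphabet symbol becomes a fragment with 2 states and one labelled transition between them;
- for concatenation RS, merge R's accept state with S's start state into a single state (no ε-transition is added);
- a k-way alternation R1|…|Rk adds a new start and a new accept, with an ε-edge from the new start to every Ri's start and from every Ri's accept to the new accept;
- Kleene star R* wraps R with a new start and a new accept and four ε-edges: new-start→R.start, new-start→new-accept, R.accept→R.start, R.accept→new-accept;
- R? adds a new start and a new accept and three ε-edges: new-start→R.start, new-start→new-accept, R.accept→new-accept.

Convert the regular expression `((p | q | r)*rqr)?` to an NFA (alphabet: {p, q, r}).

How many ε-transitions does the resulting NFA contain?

Building bottom-up:
Each of the 6 symbol leaves contributes 0 ε-transitions.
  p | q | r — 6 ε-transitions
  (p | q | r)* — 10 ε-transitions
  (p | q | r)*rqr — 10 ε-transitions
  ((p | q | r)*rqr)? — 13 ε-transitions

13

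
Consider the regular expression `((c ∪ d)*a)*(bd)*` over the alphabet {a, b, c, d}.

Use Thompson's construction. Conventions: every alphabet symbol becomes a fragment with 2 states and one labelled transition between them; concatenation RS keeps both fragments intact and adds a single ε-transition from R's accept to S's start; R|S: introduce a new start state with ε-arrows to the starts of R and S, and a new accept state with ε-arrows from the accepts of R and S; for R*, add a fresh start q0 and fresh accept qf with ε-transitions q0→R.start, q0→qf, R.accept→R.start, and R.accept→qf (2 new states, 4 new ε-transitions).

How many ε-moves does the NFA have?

Bottom-up over the parse tree:
Each of the 5 symbol leaves contributes 0 ε-transitions.
  c ∪ d : 4 ε-transitions
  (c ∪ d)* : 8 ε-transitions
  (c ∪ d)*a : 9 ε-transitions
  ((c ∪ d)*a)* : 13 ε-transitions
  bd : 1 ε-transition
  (bd)* : 5 ε-transitions
  ((c ∪ d)*a)*(bd)* : 19 ε-transitions

19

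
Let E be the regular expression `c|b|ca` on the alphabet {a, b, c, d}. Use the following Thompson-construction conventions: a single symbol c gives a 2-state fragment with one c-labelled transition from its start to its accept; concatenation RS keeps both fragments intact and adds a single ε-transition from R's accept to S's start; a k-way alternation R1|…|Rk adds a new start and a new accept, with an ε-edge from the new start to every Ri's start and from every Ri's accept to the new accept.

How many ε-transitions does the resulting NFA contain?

7

Building bottom-up:
Each of the 4 symbol leaves contributes 0 ε-transitions.
  ca : 1 ε-transition
  c|b|ca : 7 ε-transitions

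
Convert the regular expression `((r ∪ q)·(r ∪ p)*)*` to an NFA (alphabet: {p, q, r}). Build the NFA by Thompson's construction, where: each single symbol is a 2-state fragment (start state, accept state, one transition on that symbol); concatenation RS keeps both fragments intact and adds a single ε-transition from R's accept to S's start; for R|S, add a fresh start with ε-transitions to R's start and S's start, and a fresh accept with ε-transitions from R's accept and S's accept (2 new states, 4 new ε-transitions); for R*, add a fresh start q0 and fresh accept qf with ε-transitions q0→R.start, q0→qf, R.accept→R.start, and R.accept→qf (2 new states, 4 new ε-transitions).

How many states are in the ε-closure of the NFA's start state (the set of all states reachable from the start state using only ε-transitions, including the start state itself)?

5

Let C(F) = |ε-closure(F.start)| within fragment F, and note whether F accepts ε. Symbol fragments have C = 1 and do not accept ε. Then:
  r ∪ q : new start ε-reaches every alternative's start; none of them accept ε, so the new accept is not reached: |ε-closure| = 1 + 1 + 1 = 3
  r ∪ p : |ε-closure| = 1 + 1 + 1 = 3 (the new accept is not ε-reachable since no branch accepts ε)
  (r ∪ p)* : new start has ε-edges to the inner start and to the new accept, so |ε-closure| = 2 + 3 = 5
  (r ∪ q)·(r ∪ p)* : |ε-closure| equals the left operand's closure size = 3 (its accept is not ε-reachable, so the closure stops there)
  ((r ∪ q)·(r ∪ p)*)* : the star's fresh start ε-reaches both the body's start and the fresh accept: |ε-closure| = 2 + 3 = 5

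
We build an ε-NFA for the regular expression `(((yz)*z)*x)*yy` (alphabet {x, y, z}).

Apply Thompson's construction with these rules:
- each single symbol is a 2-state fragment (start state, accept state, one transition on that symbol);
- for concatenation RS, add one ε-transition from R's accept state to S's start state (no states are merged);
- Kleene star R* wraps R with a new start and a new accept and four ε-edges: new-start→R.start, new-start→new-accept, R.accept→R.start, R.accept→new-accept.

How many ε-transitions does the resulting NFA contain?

Recursing over subexpressions:
Each of the 6 symbol leaves contributes 0 ε-transitions.
  yz → 1 ε-transition
  (yz)* → 5 ε-transitions
  (yz)*z → 6 ε-transitions
  ((yz)*z)* → 10 ε-transitions
  ((yz)*z)*x → 11 ε-transitions
  (((yz)*z)*x)* → 15 ε-transitions
  (((yz)*z)*x)*yy → 17 ε-transitions

17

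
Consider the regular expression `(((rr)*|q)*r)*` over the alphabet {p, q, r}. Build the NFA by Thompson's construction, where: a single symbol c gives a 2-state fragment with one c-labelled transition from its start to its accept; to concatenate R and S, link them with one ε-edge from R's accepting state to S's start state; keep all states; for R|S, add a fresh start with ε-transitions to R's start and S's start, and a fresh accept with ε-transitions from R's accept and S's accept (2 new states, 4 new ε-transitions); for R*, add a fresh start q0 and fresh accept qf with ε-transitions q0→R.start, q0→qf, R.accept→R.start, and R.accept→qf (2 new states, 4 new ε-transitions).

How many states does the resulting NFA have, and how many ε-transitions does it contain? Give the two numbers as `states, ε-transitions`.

Building bottom-up:
Each of the 4 symbol leaves contributes 2 states and 0 ε-transitions.
  rr = 4 states, 1 ε-transition
  (rr)* = 6 states, 5 ε-transitions
  (rr)*|q = 10 states, 9 ε-transitions
  ((rr)*|q)* = 12 states, 13 ε-transitions
  ((rr)*|q)*r = 14 states, 14 ε-transitions
  (((rr)*|q)*r)* = 16 states, 18 ε-transitions

16, 18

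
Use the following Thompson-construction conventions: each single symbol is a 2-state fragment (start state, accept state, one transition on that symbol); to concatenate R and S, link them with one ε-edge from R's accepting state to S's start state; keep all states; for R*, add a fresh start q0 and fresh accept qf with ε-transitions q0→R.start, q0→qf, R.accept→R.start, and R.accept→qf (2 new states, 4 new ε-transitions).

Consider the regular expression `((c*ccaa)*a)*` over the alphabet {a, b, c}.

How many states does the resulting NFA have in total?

Building bottom-up:
Each of the 6 symbol leaves contributes a 2-state fragment.
  c* → 4 states
  c*ccaa → 12 states
  (c*ccaa)* → 14 states
  (c*ccaa)*a → 16 states
  ((c*ccaa)*a)* → 18 states

18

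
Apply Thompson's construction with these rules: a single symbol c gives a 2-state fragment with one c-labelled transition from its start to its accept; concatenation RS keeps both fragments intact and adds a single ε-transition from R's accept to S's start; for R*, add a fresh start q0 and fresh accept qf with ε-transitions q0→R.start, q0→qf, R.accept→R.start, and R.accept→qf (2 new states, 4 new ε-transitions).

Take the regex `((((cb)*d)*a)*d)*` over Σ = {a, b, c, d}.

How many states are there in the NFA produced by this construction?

18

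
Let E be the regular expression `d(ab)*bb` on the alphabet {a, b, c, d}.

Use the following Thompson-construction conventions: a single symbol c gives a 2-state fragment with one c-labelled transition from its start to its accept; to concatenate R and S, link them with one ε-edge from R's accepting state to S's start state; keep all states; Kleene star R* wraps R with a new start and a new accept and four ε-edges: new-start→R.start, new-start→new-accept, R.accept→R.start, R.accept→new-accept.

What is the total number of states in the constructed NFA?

12

Building bottom-up:
Each of the 5 symbol leaves contributes a 2-state fragment.
  ab → 4 states
  (ab)* → 6 states
  d(ab)*bb → 12 states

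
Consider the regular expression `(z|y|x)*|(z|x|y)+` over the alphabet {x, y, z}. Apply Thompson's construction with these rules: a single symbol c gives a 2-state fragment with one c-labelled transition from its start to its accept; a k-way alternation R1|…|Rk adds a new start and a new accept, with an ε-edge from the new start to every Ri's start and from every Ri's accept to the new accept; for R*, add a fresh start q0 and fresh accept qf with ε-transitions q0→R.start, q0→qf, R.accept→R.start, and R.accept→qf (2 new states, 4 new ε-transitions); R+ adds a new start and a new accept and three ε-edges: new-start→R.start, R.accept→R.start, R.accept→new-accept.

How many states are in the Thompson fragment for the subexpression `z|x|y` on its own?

8

Fragment for `z|x|y`:
Each of the 3 symbol leaves contributes a 2-state fragment.
  z|x|y = 8 states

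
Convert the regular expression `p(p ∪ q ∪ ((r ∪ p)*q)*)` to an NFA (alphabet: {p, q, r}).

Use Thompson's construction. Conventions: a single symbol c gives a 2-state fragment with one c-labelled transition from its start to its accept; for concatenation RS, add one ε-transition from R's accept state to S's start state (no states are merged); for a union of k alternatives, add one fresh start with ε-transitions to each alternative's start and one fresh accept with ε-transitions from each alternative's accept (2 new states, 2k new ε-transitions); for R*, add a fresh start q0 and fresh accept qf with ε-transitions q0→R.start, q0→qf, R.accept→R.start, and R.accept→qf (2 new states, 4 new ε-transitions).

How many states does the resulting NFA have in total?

20

Per subexpression:
Each of the 6 symbol leaves contributes a 2-state fragment.
  r ∪ p : 6 states
  (r ∪ p)* : 8 states
  (r ∪ p)*q : 10 states
  ((r ∪ p)*q)* : 12 states
  p ∪ q ∪ ((r ∪ p)*q)* : 18 states
  p(p ∪ q ∪ ((r ∪ p)*q)*) : 20 states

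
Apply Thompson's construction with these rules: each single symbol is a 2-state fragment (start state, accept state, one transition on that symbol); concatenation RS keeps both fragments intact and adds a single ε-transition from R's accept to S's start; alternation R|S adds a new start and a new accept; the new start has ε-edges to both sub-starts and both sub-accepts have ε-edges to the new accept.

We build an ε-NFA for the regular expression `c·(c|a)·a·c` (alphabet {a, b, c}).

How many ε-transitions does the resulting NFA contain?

7

Recursing over subexpressions:
Each of the 5 symbol leaves contributes 0 ε-transitions.
  c|a → 4 ε-transitions
  c·(c|a)·a·c → 7 ε-transitions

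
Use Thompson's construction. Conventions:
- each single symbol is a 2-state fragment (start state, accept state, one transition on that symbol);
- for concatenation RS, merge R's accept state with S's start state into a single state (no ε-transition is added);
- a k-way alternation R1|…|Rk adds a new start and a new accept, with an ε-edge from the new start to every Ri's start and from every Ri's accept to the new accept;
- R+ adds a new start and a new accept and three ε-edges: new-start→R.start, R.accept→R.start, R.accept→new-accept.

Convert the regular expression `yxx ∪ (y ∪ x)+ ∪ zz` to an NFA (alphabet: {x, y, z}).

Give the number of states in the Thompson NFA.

17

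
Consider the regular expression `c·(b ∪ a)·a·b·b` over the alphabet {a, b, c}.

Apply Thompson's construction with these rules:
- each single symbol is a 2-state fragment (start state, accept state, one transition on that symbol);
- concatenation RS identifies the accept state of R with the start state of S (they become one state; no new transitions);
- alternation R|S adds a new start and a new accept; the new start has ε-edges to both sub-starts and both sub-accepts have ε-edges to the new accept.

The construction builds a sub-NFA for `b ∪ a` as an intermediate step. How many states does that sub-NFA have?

6

Fragment for `b ∪ a`:
Each of the 2 symbol leaves contributes a 2-state fragment.
  b ∪ a : 6 states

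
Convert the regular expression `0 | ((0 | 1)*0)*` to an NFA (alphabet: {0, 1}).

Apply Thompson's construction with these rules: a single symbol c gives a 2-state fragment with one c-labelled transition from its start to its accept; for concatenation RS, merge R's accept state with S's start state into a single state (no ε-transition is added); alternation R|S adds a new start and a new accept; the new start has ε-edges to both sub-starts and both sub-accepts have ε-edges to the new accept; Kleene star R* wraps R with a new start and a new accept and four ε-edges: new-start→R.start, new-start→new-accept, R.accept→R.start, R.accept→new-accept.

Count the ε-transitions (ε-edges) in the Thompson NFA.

16

Building bottom-up:
Each of the 4 symbol leaves contributes 0 ε-transitions.
  0 | 1 → 4 ε-transitions
  (0 | 1)* → 8 ε-transitions
  (0 | 1)*0 → 8 ε-transitions
  ((0 | 1)*0)* → 12 ε-transitions
  0 | ((0 | 1)*0)* → 16 ε-transitions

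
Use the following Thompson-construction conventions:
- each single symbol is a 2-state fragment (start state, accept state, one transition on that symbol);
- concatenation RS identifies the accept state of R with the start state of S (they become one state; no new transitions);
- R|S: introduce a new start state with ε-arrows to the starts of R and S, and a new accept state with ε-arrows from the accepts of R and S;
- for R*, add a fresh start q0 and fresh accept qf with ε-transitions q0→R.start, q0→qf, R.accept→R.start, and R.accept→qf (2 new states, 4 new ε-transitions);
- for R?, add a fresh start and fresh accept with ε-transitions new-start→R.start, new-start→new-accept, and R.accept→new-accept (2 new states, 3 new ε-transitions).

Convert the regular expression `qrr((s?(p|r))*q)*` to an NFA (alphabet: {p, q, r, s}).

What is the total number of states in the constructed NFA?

17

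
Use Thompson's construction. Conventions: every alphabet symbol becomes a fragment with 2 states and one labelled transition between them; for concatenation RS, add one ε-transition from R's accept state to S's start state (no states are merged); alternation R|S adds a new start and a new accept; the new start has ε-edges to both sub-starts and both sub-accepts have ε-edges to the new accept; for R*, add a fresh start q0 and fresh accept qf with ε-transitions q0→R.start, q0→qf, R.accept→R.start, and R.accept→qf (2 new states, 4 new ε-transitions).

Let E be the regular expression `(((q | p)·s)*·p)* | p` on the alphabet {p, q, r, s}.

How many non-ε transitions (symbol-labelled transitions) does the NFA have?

5

Building bottom-up:
Each of the 5 symbol leaves contributes exactly 1 symbol transition.
  q | p — 2 symbol transitions
  (q | p)·s — 3 symbol transitions
  ((q | p)·s)* — 3 symbol transitions
  ((q | p)·s)*·p — 4 symbol transitions
  (((q | p)·s)*·p)* — 4 symbol transitions
  (((q | p)·s)*·p)* | p — 5 symbol transitions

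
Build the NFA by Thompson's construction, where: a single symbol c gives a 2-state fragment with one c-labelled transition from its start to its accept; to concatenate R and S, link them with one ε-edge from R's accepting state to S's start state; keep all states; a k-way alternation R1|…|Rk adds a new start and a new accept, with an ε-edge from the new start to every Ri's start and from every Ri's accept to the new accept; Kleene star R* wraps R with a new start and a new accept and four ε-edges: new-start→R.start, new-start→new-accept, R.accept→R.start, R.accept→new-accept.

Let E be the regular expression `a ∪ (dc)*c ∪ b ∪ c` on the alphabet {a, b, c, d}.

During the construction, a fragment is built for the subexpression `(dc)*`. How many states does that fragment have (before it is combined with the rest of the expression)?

6

Fragment for `(dc)*`:
Each of the 2 symbol leaves contributes a 2-state fragment.
  dc = 4 states
  (dc)* = 6 states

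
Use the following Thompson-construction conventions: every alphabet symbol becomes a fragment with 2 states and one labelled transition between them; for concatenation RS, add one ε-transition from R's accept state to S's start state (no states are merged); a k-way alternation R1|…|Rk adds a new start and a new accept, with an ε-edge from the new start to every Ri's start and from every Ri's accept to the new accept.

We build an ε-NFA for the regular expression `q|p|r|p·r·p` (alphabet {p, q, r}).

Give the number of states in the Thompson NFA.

14

Recursing over subexpressions:
Each of the 6 symbol leaves contributes a 2-state fragment.
  p·r·p → 6 states
  q|p|r|p·r·p → 14 states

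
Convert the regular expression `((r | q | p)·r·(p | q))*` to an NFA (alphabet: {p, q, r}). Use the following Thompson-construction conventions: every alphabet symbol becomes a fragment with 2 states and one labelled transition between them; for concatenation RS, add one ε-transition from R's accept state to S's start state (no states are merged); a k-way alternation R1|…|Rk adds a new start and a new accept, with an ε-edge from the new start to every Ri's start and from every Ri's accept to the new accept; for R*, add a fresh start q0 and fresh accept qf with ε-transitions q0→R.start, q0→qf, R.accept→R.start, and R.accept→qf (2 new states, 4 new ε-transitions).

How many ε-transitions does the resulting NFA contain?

16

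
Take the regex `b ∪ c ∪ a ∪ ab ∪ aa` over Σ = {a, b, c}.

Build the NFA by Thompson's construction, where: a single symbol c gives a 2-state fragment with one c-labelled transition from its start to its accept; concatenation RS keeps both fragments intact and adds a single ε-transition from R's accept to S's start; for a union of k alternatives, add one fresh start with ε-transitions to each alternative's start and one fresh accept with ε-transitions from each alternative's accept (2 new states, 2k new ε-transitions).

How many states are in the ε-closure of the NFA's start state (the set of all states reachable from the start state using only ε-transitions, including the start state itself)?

6

Let C(F) = |ε-closure(F.start)| within fragment F, and note whether F accepts ε. Symbol fragments have C = 1 and do not accept ε. Then:
  ab — |closure| equals the left operand's closure size = 1 (its accept is not ε-reachable, so the closure stops there)
  aa — same as the first factor's closure: |closure| = 1
  b ∪ c ∪ a ∪ ab ∪ aa — |closure| = 1 + 1 + 1 + 1 + 1 + 1 = 6 (the new accept is not ε-reachable since no branch accepts ε)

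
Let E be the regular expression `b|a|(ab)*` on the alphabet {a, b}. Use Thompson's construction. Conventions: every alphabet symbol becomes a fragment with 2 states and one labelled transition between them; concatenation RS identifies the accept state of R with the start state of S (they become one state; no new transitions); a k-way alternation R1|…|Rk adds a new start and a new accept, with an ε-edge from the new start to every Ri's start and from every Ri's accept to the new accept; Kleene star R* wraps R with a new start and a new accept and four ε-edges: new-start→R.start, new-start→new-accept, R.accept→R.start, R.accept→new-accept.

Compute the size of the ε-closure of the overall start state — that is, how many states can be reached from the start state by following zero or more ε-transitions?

7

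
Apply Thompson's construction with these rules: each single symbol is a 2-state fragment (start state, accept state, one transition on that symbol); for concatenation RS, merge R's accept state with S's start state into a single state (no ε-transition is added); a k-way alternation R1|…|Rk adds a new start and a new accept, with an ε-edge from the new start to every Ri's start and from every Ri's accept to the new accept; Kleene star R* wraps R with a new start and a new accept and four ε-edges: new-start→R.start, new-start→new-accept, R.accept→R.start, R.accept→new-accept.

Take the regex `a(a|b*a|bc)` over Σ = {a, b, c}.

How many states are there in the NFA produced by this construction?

13

Bottom-up over the parse tree:
Each of the 6 symbol leaves contributes a 2-state fragment.
  b* = 4 states
  b*a = 5 states
  bc = 3 states
  a|b*a|bc = 12 states
  a(a|b*a|bc) = 13 states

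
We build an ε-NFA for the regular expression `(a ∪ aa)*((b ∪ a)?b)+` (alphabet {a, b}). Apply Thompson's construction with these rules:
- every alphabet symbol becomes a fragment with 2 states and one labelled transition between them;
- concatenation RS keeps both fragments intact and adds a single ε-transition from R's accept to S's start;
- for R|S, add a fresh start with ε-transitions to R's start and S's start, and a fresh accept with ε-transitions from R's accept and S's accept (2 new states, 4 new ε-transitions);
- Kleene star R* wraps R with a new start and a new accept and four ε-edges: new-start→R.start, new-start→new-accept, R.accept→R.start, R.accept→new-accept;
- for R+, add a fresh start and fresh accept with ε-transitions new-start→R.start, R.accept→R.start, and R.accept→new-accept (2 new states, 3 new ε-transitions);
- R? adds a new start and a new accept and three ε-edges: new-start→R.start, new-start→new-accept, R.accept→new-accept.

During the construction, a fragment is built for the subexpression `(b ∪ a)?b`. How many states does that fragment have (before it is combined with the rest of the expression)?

10

Fragment for `(b ∪ a)?b`:
Each of the 3 symbol leaves contributes a 2-state fragment.
  b ∪ a = 6 states
  (b ∪ a)? = 8 states
  (b ∪ a)?b = 10 states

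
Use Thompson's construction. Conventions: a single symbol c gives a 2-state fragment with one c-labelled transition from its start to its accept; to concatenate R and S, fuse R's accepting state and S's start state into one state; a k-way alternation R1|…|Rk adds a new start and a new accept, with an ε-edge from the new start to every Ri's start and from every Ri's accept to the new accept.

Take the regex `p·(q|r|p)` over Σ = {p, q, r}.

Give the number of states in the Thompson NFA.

Recursing over subexpressions:
Each of the 4 symbol leaves contributes a 2-state fragment.
  q|r|p → 8 states
  p·(q|r|p) → 9 states

9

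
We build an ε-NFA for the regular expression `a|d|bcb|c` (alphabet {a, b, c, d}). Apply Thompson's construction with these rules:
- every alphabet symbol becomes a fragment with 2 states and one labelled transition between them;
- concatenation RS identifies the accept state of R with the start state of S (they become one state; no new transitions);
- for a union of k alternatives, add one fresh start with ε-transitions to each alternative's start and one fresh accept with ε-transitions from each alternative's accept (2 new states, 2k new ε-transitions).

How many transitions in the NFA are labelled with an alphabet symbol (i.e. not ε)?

6

Per subexpression:
Each of the 6 symbol leaves contributes exactly 1 symbol transition.
  bcb — 3 symbol transitions
  a|d|bcb|c — 6 symbol transitions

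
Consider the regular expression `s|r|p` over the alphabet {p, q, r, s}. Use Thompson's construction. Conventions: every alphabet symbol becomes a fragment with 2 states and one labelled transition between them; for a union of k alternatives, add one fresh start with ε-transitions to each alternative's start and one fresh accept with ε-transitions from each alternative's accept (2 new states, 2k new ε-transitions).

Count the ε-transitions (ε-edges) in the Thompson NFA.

Bottom-up over the parse tree:
Each of the 3 symbol leaves contributes 0 ε-transitions.
  s|r|p → 6 ε-transitions

6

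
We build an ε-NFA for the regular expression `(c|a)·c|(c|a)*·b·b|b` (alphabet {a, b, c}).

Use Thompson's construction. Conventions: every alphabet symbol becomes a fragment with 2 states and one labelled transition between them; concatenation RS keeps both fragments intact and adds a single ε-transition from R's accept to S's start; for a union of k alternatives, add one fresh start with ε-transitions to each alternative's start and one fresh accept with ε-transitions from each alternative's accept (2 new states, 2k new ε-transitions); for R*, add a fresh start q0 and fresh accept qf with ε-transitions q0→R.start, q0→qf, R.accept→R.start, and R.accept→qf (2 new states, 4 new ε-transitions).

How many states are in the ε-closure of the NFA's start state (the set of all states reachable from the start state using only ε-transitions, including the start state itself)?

Compute the ε-closure size of each fragment's start state recursively; a symbol fragment's start has no outgoing ε-edge, so its closure is just itself (size 1).
  c|a — |ε-closure| = 1 + 1 + 1 = 3 (the new accept is not ε-reachable since no branch accepts ε)
  (c|a)·c — |ε-closure| equals the left operand's closure size = 3 (its accept is not ε-reachable, so the closure stops there)
  c|a — new start ε-reaches every alternative's start; none of them accept ε, so the new accept is not reached: |ε-closure| = 1 + 1 + 1 = 3
  (c|a)* — the star's fresh start ε-reaches both the body's start and the fresh accept: |ε-closure| = 2 + 3 = 5
  (c|a)*·b·b — the left operand accepts ε, so the closure extends into the next operand (via the concat ε-link); |ε-closure| = 5 + 1 = 6
  (c|a)·c|(c|a)*·b·b|b — |ε-closure| = 1 + 3 + 6 + 1 = 11 (the new accept is not ε-reachable since no branch accepts ε)

11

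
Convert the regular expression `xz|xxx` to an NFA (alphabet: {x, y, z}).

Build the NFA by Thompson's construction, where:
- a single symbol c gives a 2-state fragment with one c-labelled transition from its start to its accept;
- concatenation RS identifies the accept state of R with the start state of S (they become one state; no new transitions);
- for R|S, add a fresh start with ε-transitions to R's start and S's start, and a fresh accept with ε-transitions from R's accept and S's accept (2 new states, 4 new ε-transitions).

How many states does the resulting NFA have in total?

By structural recursion:
Each of the 5 symbol leaves contributes a 2-state fragment.
  xz → 3 states
  xxx → 4 states
  xz|xxx → 9 states

9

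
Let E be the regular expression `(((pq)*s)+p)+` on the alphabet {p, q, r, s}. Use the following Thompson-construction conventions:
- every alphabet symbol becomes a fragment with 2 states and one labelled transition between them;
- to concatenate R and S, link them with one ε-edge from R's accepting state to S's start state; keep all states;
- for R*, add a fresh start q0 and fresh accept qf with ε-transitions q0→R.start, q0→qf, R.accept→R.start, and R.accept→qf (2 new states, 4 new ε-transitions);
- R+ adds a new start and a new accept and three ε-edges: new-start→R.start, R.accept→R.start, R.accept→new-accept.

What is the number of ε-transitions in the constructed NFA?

13

Bottom-up over the parse tree:
Each of the 4 symbol leaves contributes 0 ε-transitions.
  pq : 1 ε-transition
  (pq)* : 5 ε-transitions
  (pq)*s : 6 ε-transitions
  ((pq)*s)+ : 9 ε-transitions
  ((pq)*s)+p : 10 ε-transitions
  (((pq)*s)+p)+ : 13 ε-transitions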